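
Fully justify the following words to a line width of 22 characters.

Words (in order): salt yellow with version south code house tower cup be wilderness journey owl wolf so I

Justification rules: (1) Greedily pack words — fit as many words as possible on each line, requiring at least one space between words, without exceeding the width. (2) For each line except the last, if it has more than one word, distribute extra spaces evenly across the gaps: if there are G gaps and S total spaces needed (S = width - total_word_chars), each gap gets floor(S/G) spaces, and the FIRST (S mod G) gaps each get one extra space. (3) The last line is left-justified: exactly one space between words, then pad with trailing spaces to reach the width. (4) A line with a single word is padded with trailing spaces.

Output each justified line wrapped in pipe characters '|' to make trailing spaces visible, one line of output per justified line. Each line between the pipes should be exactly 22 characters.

Line 1: ['salt', 'yellow', 'with'] (min_width=16, slack=6)
Line 2: ['version', 'south', 'code'] (min_width=18, slack=4)
Line 3: ['house', 'tower', 'cup', 'be'] (min_width=18, slack=4)
Line 4: ['wilderness', 'journey', 'owl'] (min_width=22, slack=0)
Line 5: ['wolf', 'so', 'I'] (min_width=9, slack=13)

Answer: |salt    yellow    with|
|version   south   code|
|house   tower  cup  be|
|wilderness journey owl|
|wolf so I             |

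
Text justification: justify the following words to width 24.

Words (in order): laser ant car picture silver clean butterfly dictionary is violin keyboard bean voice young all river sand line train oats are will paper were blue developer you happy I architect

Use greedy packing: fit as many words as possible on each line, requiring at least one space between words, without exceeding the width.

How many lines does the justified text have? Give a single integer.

Line 1: ['laser', 'ant', 'car', 'picture'] (min_width=21, slack=3)
Line 2: ['silver', 'clean', 'butterfly'] (min_width=22, slack=2)
Line 3: ['dictionary', 'is', 'violin'] (min_width=20, slack=4)
Line 4: ['keyboard', 'bean', 'voice'] (min_width=19, slack=5)
Line 5: ['young', 'all', 'river', 'sand'] (min_width=20, slack=4)
Line 6: ['line', 'train', 'oats', 'are', 'will'] (min_width=24, slack=0)
Line 7: ['paper', 'were', 'blue'] (min_width=15, slack=9)
Line 8: ['developer', 'you', 'happy', 'I'] (min_width=21, slack=3)
Line 9: ['architect'] (min_width=9, slack=15)
Total lines: 9

Answer: 9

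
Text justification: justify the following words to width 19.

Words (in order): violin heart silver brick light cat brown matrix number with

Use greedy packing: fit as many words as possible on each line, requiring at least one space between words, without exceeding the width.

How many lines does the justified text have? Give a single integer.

Answer: 4

Derivation:
Line 1: ['violin', 'heart', 'silver'] (min_width=19, slack=0)
Line 2: ['brick', 'light', 'cat'] (min_width=15, slack=4)
Line 3: ['brown', 'matrix', 'number'] (min_width=19, slack=0)
Line 4: ['with'] (min_width=4, slack=15)
Total lines: 4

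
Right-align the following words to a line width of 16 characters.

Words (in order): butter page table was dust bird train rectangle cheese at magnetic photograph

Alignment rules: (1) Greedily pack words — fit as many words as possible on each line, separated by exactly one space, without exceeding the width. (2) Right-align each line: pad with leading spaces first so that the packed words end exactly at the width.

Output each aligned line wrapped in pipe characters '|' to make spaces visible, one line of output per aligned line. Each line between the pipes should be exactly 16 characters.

Answer: |     butter page|
|  table was dust|
|      bird train|
|rectangle cheese|
|     at magnetic|
|      photograph|

Derivation:
Line 1: ['butter', 'page'] (min_width=11, slack=5)
Line 2: ['table', 'was', 'dust'] (min_width=14, slack=2)
Line 3: ['bird', 'train'] (min_width=10, slack=6)
Line 4: ['rectangle', 'cheese'] (min_width=16, slack=0)
Line 5: ['at', 'magnetic'] (min_width=11, slack=5)
Line 6: ['photograph'] (min_width=10, slack=6)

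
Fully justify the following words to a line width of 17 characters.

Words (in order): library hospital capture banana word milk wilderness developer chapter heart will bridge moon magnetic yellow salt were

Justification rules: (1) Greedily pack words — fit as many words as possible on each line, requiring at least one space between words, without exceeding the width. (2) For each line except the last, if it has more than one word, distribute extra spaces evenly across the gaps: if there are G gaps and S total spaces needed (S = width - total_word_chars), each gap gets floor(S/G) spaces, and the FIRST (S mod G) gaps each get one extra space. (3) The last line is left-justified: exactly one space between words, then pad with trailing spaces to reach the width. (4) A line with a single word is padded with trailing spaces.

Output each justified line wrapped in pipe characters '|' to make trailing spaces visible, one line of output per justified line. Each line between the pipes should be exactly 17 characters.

Line 1: ['library', 'hospital'] (min_width=16, slack=1)
Line 2: ['capture', 'banana'] (min_width=14, slack=3)
Line 3: ['word', 'milk'] (min_width=9, slack=8)
Line 4: ['wilderness'] (min_width=10, slack=7)
Line 5: ['developer', 'chapter'] (min_width=17, slack=0)
Line 6: ['heart', 'will', 'bridge'] (min_width=17, slack=0)
Line 7: ['moon', 'magnetic'] (min_width=13, slack=4)
Line 8: ['yellow', 'salt', 'were'] (min_width=16, slack=1)

Answer: |library  hospital|
|capture    banana|
|word         milk|
|wilderness       |
|developer chapter|
|heart will bridge|
|moon     magnetic|
|yellow salt were |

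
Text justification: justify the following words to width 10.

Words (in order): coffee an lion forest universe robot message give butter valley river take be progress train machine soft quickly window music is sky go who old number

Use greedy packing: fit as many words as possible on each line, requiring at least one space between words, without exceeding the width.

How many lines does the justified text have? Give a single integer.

Answer: 20

Derivation:
Line 1: ['coffee', 'an'] (min_width=9, slack=1)
Line 2: ['lion'] (min_width=4, slack=6)
Line 3: ['forest'] (min_width=6, slack=4)
Line 4: ['universe'] (min_width=8, slack=2)
Line 5: ['robot'] (min_width=5, slack=5)
Line 6: ['message'] (min_width=7, slack=3)
Line 7: ['give'] (min_width=4, slack=6)
Line 8: ['butter'] (min_width=6, slack=4)
Line 9: ['valley'] (min_width=6, slack=4)
Line 10: ['river', 'take'] (min_width=10, slack=0)
Line 11: ['be'] (min_width=2, slack=8)
Line 12: ['progress'] (min_width=8, slack=2)
Line 13: ['train'] (min_width=5, slack=5)
Line 14: ['machine'] (min_width=7, slack=3)
Line 15: ['soft'] (min_width=4, slack=6)
Line 16: ['quickly'] (min_width=7, slack=3)
Line 17: ['window'] (min_width=6, slack=4)
Line 18: ['music', 'is'] (min_width=8, slack=2)
Line 19: ['sky', 'go', 'who'] (min_width=10, slack=0)
Line 20: ['old', 'number'] (min_width=10, slack=0)
Total lines: 20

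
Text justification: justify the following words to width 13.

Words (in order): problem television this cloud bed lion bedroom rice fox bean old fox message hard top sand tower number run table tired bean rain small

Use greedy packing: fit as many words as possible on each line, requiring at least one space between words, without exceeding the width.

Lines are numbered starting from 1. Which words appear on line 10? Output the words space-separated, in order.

Answer: run table

Derivation:
Line 1: ['problem'] (min_width=7, slack=6)
Line 2: ['television'] (min_width=10, slack=3)
Line 3: ['this', 'cloud'] (min_width=10, slack=3)
Line 4: ['bed', 'lion'] (min_width=8, slack=5)
Line 5: ['bedroom', 'rice'] (min_width=12, slack=1)
Line 6: ['fox', 'bean', 'old'] (min_width=12, slack=1)
Line 7: ['fox', 'message'] (min_width=11, slack=2)
Line 8: ['hard', 'top', 'sand'] (min_width=13, slack=0)
Line 9: ['tower', 'number'] (min_width=12, slack=1)
Line 10: ['run', 'table'] (min_width=9, slack=4)
Line 11: ['tired', 'bean'] (min_width=10, slack=3)
Line 12: ['rain', 'small'] (min_width=10, slack=3)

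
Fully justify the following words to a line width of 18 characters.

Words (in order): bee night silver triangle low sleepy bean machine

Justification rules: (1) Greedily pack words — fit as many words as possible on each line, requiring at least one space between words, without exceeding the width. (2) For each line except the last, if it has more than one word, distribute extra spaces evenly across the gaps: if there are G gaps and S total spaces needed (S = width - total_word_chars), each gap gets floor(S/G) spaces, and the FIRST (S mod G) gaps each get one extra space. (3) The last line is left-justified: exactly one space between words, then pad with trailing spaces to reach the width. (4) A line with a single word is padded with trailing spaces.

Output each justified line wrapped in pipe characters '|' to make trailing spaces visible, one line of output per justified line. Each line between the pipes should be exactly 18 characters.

Answer: |bee  night  silver|
|triangle       low|
|sleepy        bean|
|machine           |

Derivation:
Line 1: ['bee', 'night', 'silver'] (min_width=16, slack=2)
Line 2: ['triangle', 'low'] (min_width=12, slack=6)
Line 3: ['sleepy', 'bean'] (min_width=11, slack=7)
Line 4: ['machine'] (min_width=7, slack=11)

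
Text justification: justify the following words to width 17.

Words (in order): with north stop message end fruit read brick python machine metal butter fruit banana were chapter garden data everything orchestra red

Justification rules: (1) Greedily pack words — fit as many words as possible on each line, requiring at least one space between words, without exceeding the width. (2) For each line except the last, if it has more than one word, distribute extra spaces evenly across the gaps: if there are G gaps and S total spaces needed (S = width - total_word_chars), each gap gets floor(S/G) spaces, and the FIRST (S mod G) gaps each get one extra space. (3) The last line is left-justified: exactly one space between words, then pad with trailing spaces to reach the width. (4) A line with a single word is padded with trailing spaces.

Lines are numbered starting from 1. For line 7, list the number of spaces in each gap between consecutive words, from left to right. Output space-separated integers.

Answer: 4

Derivation:
Line 1: ['with', 'north', 'stop'] (min_width=15, slack=2)
Line 2: ['message', 'end', 'fruit'] (min_width=17, slack=0)
Line 3: ['read', 'brick', 'python'] (min_width=17, slack=0)
Line 4: ['machine', 'metal'] (min_width=13, slack=4)
Line 5: ['butter', 'fruit'] (min_width=12, slack=5)
Line 6: ['banana', 'were'] (min_width=11, slack=6)
Line 7: ['chapter', 'garden'] (min_width=14, slack=3)
Line 8: ['data', 'everything'] (min_width=15, slack=2)
Line 9: ['orchestra', 'red'] (min_width=13, slack=4)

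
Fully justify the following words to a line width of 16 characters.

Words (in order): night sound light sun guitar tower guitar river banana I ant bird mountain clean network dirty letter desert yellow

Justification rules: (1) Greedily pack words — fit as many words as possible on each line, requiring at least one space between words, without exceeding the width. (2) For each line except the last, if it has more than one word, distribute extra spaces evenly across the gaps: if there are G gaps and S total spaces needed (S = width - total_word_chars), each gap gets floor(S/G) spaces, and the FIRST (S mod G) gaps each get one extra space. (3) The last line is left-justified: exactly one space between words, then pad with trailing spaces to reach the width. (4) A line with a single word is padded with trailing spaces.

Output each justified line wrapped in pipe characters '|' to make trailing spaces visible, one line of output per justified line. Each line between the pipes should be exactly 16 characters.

Line 1: ['night', 'sound'] (min_width=11, slack=5)
Line 2: ['light', 'sun', 'guitar'] (min_width=16, slack=0)
Line 3: ['tower', 'guitar'] (min_width=12, slack=4)
Line 4: ['river', 'banana', 'I'] (min_width=14, slack=2)
Line 5: ['ant', 'bird'] (min_width=8, slack=8)
Line 6: ['mountain', 'clean'] (min_width=14, slack=2)
Line 7: ['network', 'dirty'] (min_width=13, slack=3)
Line 8: ['letter', 'desert'] (min_width=13, slack=3)
Line 9: ['yellow'] (min_width=6, slack=10)

Answer: |night      sound|
|light sun guitar|
|tower     guitar|
|river  banana  I|
|ant         bird|
|mountain   clean|
|network    dirty|
|letter    desert|
|yellow          |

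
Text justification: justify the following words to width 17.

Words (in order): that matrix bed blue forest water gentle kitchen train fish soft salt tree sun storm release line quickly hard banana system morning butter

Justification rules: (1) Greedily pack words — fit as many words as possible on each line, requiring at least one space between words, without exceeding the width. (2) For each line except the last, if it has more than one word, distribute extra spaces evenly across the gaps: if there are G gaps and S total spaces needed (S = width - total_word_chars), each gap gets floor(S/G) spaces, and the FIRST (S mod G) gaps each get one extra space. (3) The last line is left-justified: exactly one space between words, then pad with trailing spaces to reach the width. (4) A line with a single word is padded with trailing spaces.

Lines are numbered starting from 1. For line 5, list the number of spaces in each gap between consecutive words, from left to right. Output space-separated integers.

Line 1: ['that', 'matrix', 'bed'] (min_width=15, slack=2)
Line 2: ['blue', 'forest', 'water'] (min_width=17, slack=0)
Line 3: ['gentle', 'kitchen'] (min_width=14, slack=3)
Line 4: ['train', 'fish', 'soft'] (min_width=15, slack=2)
Line 5: ['salt', 'tree', 'sun'] (min_width=13, slack=4)
Line 6: ['storm', 'release'] (min_width=13, slack=4)
Line 7: ['line', 'quickly', 'hard'] (min_width=17, slack=0)
Line 8: ['banana', 'system'] (min_width=13, slack=4)
Line 9: ['morning', 'butter'] (min_width=14, slack=3)

Answer: 3 3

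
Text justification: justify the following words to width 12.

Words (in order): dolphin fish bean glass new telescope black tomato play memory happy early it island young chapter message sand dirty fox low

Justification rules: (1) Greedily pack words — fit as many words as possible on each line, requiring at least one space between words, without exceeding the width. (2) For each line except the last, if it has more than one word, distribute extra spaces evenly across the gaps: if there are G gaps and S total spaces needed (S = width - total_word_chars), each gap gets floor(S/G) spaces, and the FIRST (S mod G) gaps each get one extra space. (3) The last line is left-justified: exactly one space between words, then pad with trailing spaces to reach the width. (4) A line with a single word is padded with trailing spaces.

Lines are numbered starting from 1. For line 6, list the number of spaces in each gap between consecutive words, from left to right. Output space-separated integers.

Answer: 2

Derivation:
Line 1: ['dolphin', 'fish'] (min_width=12, slack=0)
Line 2: ['bean', 'glass'] (min_width=10, slack=2)
Line 3: ['new'] (min_width=3, slack=9)
Line 4: ['telescope'] (min_width=9, slack=3)
Line 5: ['black', 'tomato'] (min_width=12, slack=0)
Line 6: ['play', 'memory'] (min_width=11, slack=1)
Line 7: ['happy', 'early'] (min_width=11, slack=1)
Line 8: ['it', 'island'] (min_width=9, slack=3)
Line 9: ['young'] (min_width=5, slack=7)
Line 10: ['chapter'] (min_width=7, slack=5)
Line 11: ['message', 'sand'] (min_width=12, slack=0)
Line 12: ['dirty', 'fox'] (min_width=9, slack=3)
Line 13: ['low'] (min_width=3, slack=9)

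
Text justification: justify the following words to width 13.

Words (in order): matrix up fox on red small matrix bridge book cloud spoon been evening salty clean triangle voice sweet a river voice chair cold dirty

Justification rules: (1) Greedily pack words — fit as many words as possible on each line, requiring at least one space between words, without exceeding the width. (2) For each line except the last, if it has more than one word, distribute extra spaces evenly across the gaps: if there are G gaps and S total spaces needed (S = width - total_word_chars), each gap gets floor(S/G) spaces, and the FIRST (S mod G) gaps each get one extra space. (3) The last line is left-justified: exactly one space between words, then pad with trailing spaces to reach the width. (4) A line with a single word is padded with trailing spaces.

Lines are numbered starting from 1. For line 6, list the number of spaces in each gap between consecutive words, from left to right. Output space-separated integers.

Answer: 1

Derivation:
Line 1: ['matrix', 'up', 'fox'] (min_width=13, slack=0)
Line 2: ['on', 'red', 'small'] (min_width=12, slack=1)
Line 3: ['matrix', 'bridge'] (min_width=13, slack=0)
Line 4: ['book', 'cloud'] (min_width=10, slack=3)
Line 5: ['spoon', 'been'] (min_width=10, slack=3)
Line 6: ['evening', 'salty'] (min_width=13, slack=0)
Line 7: ['clean'] (min_width=5, slack=8)
Line 8: ['triangle'] (min_width=8, slack=5)
Line 9: ['voice', 'sweet', 'a'] (min_width=13, slack=0)
Line 10: ['river', 'voice'] (min_width=11, slack=2)
Line 11: ['chair', 'cold'] (min_width=10, slack=3)
Line 12: ['dirty'] (min_width=5, slack=8)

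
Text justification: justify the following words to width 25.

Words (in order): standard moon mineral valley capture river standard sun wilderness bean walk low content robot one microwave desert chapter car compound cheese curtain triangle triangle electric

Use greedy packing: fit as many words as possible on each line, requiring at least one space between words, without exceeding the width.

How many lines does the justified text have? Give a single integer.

Answer: 9

Derivation:
Line 1: ['standard', 'moon', 'mineral'] (min_width=21, slack=4)
Line 2: ['valley', 'capture', 'river'] (min_width=20, slack=5)
Line 3: ['standard', 'sun', 'wilderness'] (min_width=23, slack=2)
Line 4: ['bean', 'walk', 'low', 'content'] (min_width=21, slack=4)
Line 5: ['robot', 'one', 'microwave'] (min_width=19, slack=6)
Line 6: ['desert', 'chapter', 'car'] (min_width=18, slack=7)
Line 7: ['compound', 'cheese', 'curtain'] (min_width=23, slack=2)
Line 8: ['triangle', 'triangle'] (min_width=17, slack=8)
Line 9: ['electric'] (min_width=8, slack=17)
Total lines: 9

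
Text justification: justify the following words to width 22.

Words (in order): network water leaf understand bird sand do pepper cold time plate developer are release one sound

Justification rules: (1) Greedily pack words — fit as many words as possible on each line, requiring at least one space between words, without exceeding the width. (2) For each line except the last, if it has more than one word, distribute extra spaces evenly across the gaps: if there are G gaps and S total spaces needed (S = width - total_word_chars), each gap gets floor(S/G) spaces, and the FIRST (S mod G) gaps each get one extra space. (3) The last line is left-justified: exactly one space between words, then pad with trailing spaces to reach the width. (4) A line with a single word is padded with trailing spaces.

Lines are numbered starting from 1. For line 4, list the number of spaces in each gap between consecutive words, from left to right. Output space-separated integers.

Answer: 3 2

Derivation:
Line 1: ['network', 'water', 'leaf'] (min_width=18, slack=4)
Line 2: ['understand', 'bird', 'sand'] (min_width=20, slack=2)
Line 3: ['do', 'pepper', 'cold', 'time'] (min_width=19, slack=3)
Line 4: ['plate', 'developer', 'are'] (min_width=19, slack=3)
Line 5: ['release', 'one', 'sound'] (min_width=17, slack=5)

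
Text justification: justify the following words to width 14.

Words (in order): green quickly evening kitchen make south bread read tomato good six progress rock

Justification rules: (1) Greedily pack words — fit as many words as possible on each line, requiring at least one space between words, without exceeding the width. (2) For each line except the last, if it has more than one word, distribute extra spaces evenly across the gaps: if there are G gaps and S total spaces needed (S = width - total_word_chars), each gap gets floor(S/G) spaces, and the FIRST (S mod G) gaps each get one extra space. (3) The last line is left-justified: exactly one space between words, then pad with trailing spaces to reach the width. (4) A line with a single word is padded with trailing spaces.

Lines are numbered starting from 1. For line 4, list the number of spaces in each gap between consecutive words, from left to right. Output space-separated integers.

Line 1: ['green', 'quickly'] (min_width=13, slack=1)
Line 2: ['evening'] (min_width=7, slack=7)
Line 3: ['kitchen', 'make'] (min_width=12, slack=2)
Line 4: ['south', 'bread'] (min_width=11, slack=3)
Line 5: ['read', 'tomato'] (min_width=11, slack=3)
Line 6: ['good', 'six'] (min_width=8, slack=6)
Line 7: ['progress', 'rock'] (min_width=13, slack=1)

Answer: 4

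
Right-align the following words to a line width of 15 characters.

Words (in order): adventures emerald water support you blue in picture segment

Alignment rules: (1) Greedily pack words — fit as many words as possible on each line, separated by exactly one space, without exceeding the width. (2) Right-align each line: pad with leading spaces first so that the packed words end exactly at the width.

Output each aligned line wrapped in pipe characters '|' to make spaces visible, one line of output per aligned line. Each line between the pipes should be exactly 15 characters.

Answer: |     adventures|
|  emerald water|
|    support you|
|blue in picture|
|        segment|

Derivation:
Line 1: ['adventures'] (min_width=10, slack=5)
Line 2: ['emerald', 'water'] (min_width=13, slack=2)
Line 3: ['support', 'you'] (min_width=11, slack=4)
Line 4: ['blue', 'in', 'picture'] (min_width=15, slack=0)
Line 5: ['segment'] (min_width=7, slack=8)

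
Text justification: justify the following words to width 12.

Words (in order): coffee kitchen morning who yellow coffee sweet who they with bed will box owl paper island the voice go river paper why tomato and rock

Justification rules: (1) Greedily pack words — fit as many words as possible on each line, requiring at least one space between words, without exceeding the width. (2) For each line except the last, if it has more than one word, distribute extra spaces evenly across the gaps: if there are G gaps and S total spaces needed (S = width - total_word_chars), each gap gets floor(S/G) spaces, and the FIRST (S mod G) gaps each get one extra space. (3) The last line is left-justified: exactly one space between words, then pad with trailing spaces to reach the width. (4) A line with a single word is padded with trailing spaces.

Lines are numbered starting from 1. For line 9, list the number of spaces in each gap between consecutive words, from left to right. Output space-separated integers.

Answer: 1

Derivation:
Line 1: ['coffee'] (min_width=6, slack=6)
Line 2: ['kitchen'] (min_width=7, slack=5)
Line 3: ['morning', 'who'] (min_width=11, slack=1)
Line 4: ['yellow'] (min_width=6, slack=6)
Line 5: ['coffee', 'sweet'] (min_width=12, slack=0)
Line 6: ['who', 'they'] (min_width=8, slack=4)
Line 7: ['with', 'bed'] (min_width=8, slack=4)
Line 8: ['will', 'box', 'owl'] (min_width=12, slack=0)
Line 9: ['paper', 'island'] (min_width=12, slack=0)
Line 10: ['the', 'voice', 'go'] (min_width=12, slack=0)
Line 11: ['river', 'paper'] (min_width=11, slack=1)
Line 12: ['why', 'tomato'] (min_width=10, slack=2)
Line 13: ['and', 'rock'] (min_width=8, slack=4)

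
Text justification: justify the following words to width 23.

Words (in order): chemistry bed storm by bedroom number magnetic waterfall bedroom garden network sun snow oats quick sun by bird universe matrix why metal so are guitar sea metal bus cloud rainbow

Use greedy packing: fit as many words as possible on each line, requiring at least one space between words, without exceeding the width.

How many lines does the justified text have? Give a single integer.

Answer: 8

Derivation:
Line 1: ['chemistry', 'bed', 'storm', 'by'] (min_width=22, slack=1)
Line 2: ['bedroom', 'number', 'magnetic'] (min_width=23, slack=0)
Line 3: ['waterfall', 'bedroom'] (min_width=17, slack=6)
Line 4: ['garden', 'network', 'sun', 'snow'] (min_width=23, slack=0)
Line 5: ['oats', 'quick', 'sun', 'by', 'bird'] (min_width=22, slack=1)
Line 6: ['universe', 'matrix', 'why'] (min_width=19, slack=4)
Line 7: ['metal', 'so', 'are', 'guitar', 'sea'] (min_width=23, slack=0)
Line 8: ['metal', 'bus', 'cloud', 'rainbow'] (min_width=23, slack=0)
Total lines: 8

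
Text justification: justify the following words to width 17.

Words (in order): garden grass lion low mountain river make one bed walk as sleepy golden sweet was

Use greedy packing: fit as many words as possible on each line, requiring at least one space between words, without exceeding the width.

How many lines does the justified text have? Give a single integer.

Answer: 6

Derivation:
Line 1: ['garden', 'grass', 'lion'] (min_width=17, slack=0)
Line 2: ['low', 'mountain'] (min_width=12, slack=5)
Line 3: ['river', 'make', 'one'] (min_width=14, slack=3)
Line 4: ['bed', 'walk', 'as'] (min_width=11, slack=6)
Line 5: ['sleepy', 'golden'] (min_width=13, slack=4)
Line 6: ['sweet', 'was'] (min_width=9, slack=8)
Total lines: 6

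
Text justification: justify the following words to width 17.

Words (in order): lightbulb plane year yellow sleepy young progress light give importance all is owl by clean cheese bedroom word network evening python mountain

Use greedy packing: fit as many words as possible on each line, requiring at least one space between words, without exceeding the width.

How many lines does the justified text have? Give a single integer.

Answer: 10

Derivation:
Line 1: ['lightbulb', 'plane'] (min_width=15, slack=2)
Line 2: ['year', 'yellow'] (min_width=11, slack=6)
Line 3: ['sleepy', 'young'] (min_width=12, slack=5)
Line 4: ['progress', 'light'] (min_width=14, slack=3)
Line 5: ['give', 'importance'] (min_width=15, slack=2)
Line 6: ['all', 'is', 'owl', 'by'] (min_width=13, slack=4)
Line 7: ['clean', 'cheese'] (min_width=12, slack=5)
Line 8: ['bedroom', 'word'] (min_width=12, slack=5)
Line 9: ['network', 'evening'] (min_width=15, slack=2)
Line 10: ['python', 'mountain'] (min_width=15, slack=2)
Total lines: 10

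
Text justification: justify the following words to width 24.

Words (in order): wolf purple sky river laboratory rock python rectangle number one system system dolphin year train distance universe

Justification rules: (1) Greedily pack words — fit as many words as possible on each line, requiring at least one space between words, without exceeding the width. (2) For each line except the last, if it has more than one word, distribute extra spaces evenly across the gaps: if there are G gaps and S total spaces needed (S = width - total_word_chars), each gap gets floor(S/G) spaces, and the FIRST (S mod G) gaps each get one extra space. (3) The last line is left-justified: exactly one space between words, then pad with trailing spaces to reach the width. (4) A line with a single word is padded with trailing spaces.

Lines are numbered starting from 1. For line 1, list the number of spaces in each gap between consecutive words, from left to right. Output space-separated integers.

Line 1: ['wolf', 'purple', 'sky', 'river'] (min_width=21, slack=3)
Line 2: ['laboratory', 'rock', 'python'] (min_width=22, slack=2)
Line 3: ['rectangle', 'number', 'one'] (min_width=20, slack=4)
Line 4: ['system', 'system', 'dolphin'] (min_width=21, slack=3)
Line 5: ['year', 'train', 'distance'] (min_width=19, slack=5)
Line 6: ['universe'] (min_width=8, slack=16)

Answer: 2 2 2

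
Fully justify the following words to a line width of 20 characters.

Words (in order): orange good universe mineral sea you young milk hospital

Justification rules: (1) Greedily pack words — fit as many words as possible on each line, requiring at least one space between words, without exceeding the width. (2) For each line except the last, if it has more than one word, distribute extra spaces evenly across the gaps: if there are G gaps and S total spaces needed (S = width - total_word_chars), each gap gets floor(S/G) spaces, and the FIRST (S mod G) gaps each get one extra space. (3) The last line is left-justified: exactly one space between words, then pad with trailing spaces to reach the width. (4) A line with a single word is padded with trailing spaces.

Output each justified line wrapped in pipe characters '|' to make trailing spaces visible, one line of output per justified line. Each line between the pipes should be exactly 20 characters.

Line 1: ['orange', 'good', 'universe'] (min_width=20, slack=0)
Line 2: ['mineral', 'sea', 'you'] (min_width=15, slack=5)
Line 3: ['young', 'milk', 'hospital'] (min_width=19, slack=1)

Answer: |orange good universe|
|mineral    sea   you|
|young milk hospital |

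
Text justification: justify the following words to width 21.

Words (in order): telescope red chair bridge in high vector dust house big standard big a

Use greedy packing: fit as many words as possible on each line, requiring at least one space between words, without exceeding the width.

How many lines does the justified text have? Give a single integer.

Line 1: ['telescope', 'red', 'chair'] (min_width=19, slack=2)
Line 2: ['bridge', 'in', 'high', 'vector'] (min_width=21, slack=0)
Line 3: ['dust', 'house', 'big'] (min_width=14, slack=7)
Line 4: ['standard', 'big', 'a'] (min_width=14, slack=7)
Total lines: 4

Answer: 4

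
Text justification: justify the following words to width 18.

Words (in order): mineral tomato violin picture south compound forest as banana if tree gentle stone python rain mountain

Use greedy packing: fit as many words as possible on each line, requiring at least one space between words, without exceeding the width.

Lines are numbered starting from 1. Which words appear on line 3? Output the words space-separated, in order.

Line 1: ['mineral', 'tomato'] (min_width=14, slack=4)
Line 2: ['violin', 'picture'] (min_width=14, slack=4)
Line 3: ['south', 'compound'] (min_width=14, slack=4)
Line 4: ['forest', 'as', 'banana'] (min_width=16, slack=2)
Line 5: ['if', 'tree', 'gentle'] (min_width=14, slack=4)
Line 6: ['stone', 'python', 'rain'] (min_width=17, slack=1)
Line 7: ['mountain'] (min_width=8, slack=10)

Answer: south compound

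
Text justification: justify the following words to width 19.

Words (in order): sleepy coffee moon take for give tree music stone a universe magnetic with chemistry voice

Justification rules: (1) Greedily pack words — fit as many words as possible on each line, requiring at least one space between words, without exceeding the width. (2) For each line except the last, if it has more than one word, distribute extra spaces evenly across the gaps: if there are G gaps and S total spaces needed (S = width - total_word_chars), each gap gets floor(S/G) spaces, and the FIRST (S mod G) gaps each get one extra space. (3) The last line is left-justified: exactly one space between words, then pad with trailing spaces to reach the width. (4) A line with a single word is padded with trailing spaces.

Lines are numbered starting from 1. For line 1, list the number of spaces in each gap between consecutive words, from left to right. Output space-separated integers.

Line 1: ['sleepy', 'coffee', 'moon'] (min_width=18, slack=1)
Line 2: ['take', 'for', 'give', 'tree'] (min_width=18, slack=1)
Line 3: ['music', 'stone', 'a'] (min_width=13, slack=6)
Line 4: ['universe', 'magnetic'] (min_width=17, slack=2)
Line 5: ['with', 'chemistry'] (min_width=14, slack=5)
Line 6: ['voice'] (min_width=5, slack=14)

Answer: 2 1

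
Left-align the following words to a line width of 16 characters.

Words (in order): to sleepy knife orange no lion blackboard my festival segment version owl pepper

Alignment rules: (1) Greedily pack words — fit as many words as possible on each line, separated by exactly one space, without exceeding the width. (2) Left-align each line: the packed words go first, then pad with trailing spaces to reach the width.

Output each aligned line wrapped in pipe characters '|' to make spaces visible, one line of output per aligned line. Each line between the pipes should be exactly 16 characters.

Line 1: ['to', 'sleepy', 'knife'] (min_width=15, slack=1)
Line 2: ['orange', 'no', 'lion'] (min_width=14, slack=2)
Line 3: ['blackboard', 'my'] (min_width=13, slack=3)
Line 4: ['festival', 'segment'] (min_width=16, slack=0)
Line 5: ['version', 'owl'] (min_width=11, slack=5)
Line 6: ['pepper'] (min_width=6, slack=10)

Answer: |to sleepy knife |
|orange no lion  |
|blackboard my   |
|festival segment|
|version owl     |
|pepper          |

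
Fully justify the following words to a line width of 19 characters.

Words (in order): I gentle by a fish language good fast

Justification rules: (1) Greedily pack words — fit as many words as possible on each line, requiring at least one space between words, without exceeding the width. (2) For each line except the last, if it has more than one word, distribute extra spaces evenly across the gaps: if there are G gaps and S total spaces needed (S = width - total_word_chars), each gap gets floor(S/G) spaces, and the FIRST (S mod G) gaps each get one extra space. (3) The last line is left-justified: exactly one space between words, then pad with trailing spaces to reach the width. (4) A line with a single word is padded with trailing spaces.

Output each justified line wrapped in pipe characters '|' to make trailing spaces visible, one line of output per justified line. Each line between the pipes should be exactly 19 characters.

Answer: |I  gentle by a fish|
|language good fast |

Derivation:
Line 1: ['I', 'gentle', 'by', 'a', 'fish'] (min_width=18, slack=1)
Line 2: ['language', 'good', 'fast'] (min_width=18, slack=1)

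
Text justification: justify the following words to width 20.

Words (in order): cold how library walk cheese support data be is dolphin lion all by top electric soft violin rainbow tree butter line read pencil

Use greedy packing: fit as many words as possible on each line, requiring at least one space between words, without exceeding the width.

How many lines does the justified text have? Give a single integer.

Answer: 7

Derivation:
Line 1: ['cold', 'how', 'library'] (min_width=16, slack=4)
Line 2: ['walk', 'cheese', 'support'] (min_width=19, slack=1)
Line 3: ['data', 'be', 'is', 'dolphin'] (min_width=18, slack=2)
Line 4: ['lion', 'all', 'by', 'top'] (min_width=15, slack=5)
Line 5: ['electric', 'soft', 'violin'] (min_width=20, slack=0)
Line 6: ['rainbow', 'tree', 'butter'] (min_width=19, slack=1)
Line 7: ['line', 'read', 'pencil'] (min_width=16, slack=4)
Total lines: 7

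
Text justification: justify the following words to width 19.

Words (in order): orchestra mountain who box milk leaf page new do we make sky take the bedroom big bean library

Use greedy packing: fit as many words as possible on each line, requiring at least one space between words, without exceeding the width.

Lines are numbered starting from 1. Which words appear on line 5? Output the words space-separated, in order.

Answer: bedroom big bean

Derivation:
Line 1: ['orchestra', 'mountain'] (min_width=18, slack=1)
Line 2: ['who', 'box', 'milk', 'leaf'] (min_width=17, slack=2)
Line 3: ['page', 'new', 'do', 'we', 'make'] (min_width=19, slack=0)
Line 4: ['sky', 'take', 'the'] (min_width=12, slack=7)
Line 5: ['bedroom', 'big', 'bean'] (min_width=16, slack=3)
Line 6: ['library'] (min_width=7, slack=12)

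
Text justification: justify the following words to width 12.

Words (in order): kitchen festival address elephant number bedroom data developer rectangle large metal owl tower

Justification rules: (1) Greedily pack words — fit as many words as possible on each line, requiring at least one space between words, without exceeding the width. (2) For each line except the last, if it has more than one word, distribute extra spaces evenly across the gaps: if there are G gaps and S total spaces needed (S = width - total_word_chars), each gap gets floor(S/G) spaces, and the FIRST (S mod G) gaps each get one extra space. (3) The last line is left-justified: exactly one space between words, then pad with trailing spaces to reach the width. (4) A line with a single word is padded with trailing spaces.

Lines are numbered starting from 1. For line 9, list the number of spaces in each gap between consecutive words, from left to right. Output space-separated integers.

Answer: 2

Derivation:
Line 1: ['kitchen'] (min_width=7, slack=5)
Line 2: ['festival'] (min_width=8, slack=4)
Line 3: ['address'] (min_width=7, slack=5)
Line 4: ['elephant'] (min_width=8, slack=4)
Line 5: ['number'] (min_width=6, slack=6)
Line 6: ['bedroom', 'data'] (min_width=12, slack=0)
Line 7: ['developer'] (min_width=9, slack=3)
Line 8: ['rectangle'] (min_width=9, slack=3)
Line 9: ['large', 'metal'] (min_width=11, slack=1)
Line 10: ['owl', 'tower'] (min_width=9, slack=3)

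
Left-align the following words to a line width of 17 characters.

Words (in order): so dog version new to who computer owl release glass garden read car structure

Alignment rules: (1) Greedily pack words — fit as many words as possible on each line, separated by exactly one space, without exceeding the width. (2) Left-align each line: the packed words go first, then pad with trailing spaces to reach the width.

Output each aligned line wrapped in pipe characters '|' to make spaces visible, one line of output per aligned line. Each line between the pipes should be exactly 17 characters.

Line 1: ['so', 'dog', 'version'] (min_width=14, slack=3)
Line 2: ['new', 'to', 'who'] (min_width=10, slack=7)
Line 3: ['computer', 'owl'] (min_width=12, slack=5)
Line 4: ['release', 'glass'] (min_width=13, slack=4)
Line 5: ['garden', 'read', 'car'] (min_width=15, slack=2)
Line 6: ['structure'] (min_width=9, slack=8)

Answer: |so dog version   |
|new to who       |
|computer owl     |
|release glass    |
|garden read car  |
|structure        |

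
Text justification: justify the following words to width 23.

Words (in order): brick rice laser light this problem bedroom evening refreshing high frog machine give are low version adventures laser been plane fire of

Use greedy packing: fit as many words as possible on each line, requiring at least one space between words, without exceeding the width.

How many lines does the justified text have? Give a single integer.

Line 1: ['brick', 'rice', 'laser', 'light'] (min_width=22, slack=1)
Line 2: ['this', 'problem', 'bedroom'] (min_width=20, slack=3)
Line 3: ['evening', 'refreshing', 'high'] (min_width=23, slack=0)
Line 4: ['frog', 'machine', 'give', 'are'] (min_width=21, slack=2)
Line 5: ['low', 'version', 'adventures'] (min_width=22, slack=1)
Line 6: ['laser', 'been', 'plane', 'fire'] (min_width=21, slack=2)
Line 7: ['of'] (min_width=2, slack=21)
Total lines: 7

Answer: 7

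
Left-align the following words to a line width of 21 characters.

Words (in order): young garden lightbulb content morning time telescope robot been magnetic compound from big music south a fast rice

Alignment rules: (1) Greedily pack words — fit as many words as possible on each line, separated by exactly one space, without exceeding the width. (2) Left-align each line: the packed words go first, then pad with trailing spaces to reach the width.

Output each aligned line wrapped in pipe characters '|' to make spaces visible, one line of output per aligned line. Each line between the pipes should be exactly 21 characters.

Line 1: ['young', 'garden'] (min_width=12, slack=9)
Line 2: ['lightbulb', 'content'] (min_width=17, slack=4)
Line 3: ['morning', 'time'] (min_width=12, slack=9)
Line 4: ['telescope', 'robot', 'been'] (min_width=20, slack=1)
Line 5: ['magnetic', 'compound'] (min_width=17, slack=4)
Line 6: ['from', 'big', 'music', 'south'] (min_width=20, slack=1)
Line 7: ['a', 'fast', 'rice'] (min_width=11, slack=10)

Answer: |young garden         |
|lightbulb content    |
|morning time         |
|telescope robot been |
|magnetic compound    |
|from big music south |
|a fast rice          |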